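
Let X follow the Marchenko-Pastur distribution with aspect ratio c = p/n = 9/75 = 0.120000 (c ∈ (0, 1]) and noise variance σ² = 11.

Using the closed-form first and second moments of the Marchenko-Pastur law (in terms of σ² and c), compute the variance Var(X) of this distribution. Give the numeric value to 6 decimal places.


Recall the MP moments m_1 = E[X] = σ² and m_2 = E[X²] = σ⁴ (1 + c).
m_1 = E[X] = σ² = 11, so m_1² = 121.
m_2 = E[X²] = σ⁴ (1 + c) = 121 · (1 + 0.120000) = 121 · 1.120000 = 135.520000.
(Note m_2 − m_1² simplifies to c · σ⁴ = 0.120000 · 121.)

Var(X) = m_2 − m_1² = 135.520000 − 121 = 14.520000.


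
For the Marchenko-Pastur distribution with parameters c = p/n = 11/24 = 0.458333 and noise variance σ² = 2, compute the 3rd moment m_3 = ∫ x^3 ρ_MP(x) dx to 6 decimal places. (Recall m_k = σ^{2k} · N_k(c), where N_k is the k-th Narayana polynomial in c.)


E[X³] = σ⁶ (1 + 3c + c²) (third MP moment). With σ² = 2 (so σ⁶ = 8) and c = 11/24 = 0.458333: E[X³] = 8 · (1 + 3·0.458333 + (0.458333)²) = 8 · 2.585069.

So E[X^3] = 20.680556.


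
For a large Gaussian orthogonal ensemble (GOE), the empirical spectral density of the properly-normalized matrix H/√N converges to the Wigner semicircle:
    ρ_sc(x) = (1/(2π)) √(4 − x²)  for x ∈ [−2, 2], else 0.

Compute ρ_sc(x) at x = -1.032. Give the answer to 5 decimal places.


ρ_sc(x) = (1/(2π)) √(4 − x²). With x = -1.032:
  4 − x² = 4 − (-1.032)² = 4 − 1.065024 = 2.934976.
  √(4 − x²) = 1.713177.
  1/(2π) = 0.159155.
  ρ_sc(-1.032) = 0.159155 · 1.713177 = 0.272661.

Rounded to 5 decimal places: ρ_sc(-1.032) ≈ 0.27266.


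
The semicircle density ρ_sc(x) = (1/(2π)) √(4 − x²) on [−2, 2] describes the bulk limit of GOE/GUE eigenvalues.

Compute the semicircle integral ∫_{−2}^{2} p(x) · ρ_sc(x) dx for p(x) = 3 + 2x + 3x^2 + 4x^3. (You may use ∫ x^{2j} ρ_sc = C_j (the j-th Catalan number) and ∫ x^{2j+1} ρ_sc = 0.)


Write p(x) = Σ a_i x^i, split into monomials and integrate each against ρ_sc separately.
Using ∫ x^{2j} ρ_sc = C_j = (1/(j+1)) C(2j, j) (Catalan numbers) and ∫ x^{2j+1} ρ_sc = 0 (odd monomials vanish by symmetry):
  i = 0 (even): a_0 · C_{0} = 3 · 1 = 3
  i = 1 (odd): ∫ x^1 ρ_sc = 0 (vanishes)
  i = 2 (even): a_2 · C_{1} = 3 · 1 = 3
  i = 3 (odd): ∫ x^3 ρ_sc = 0 (vanishes)

Summing the contributions: ∫_{−2}^{2} p(x) ρ_sc(x) dx = 3 + 3 = 6.


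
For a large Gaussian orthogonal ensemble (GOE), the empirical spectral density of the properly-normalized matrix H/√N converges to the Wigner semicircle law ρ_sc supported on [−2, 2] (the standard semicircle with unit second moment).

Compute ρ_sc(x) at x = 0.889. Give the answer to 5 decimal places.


ρ_sc(x) = (1/(2π)) √(4 − x²). With x = 0.889:
  4 − x² = 4 − (0.889)² = 4 − 0.790321 = 3.209679.
  √(4 − x²) = 1.791558.
  1/(2π) = 0.159155.
  ρ_sc(0.889) = 0.159155 · 1.791558 = 0.285135.

Rounded to 5 decimal places: ρ_sc(0.889) ≈ 0.28514.


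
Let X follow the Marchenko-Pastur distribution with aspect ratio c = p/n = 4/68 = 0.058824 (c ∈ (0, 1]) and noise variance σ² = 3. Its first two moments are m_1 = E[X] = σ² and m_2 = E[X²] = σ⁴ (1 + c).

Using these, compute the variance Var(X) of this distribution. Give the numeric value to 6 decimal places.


m_1 = E[X] = σ² = 3, so m_1² = 9.
m_2 = E[X²] = σ⁴ (1 + c) = 9 · (1 + 0.058824) = 9 · 1.058824 = 9.529412.
(Note m_2 − m_1² simplifies to c · σ⁴ = 0.058824 · 9.)

Var(X) = m_2 − m_1² = 9.529412 − 9 = 0.529412.


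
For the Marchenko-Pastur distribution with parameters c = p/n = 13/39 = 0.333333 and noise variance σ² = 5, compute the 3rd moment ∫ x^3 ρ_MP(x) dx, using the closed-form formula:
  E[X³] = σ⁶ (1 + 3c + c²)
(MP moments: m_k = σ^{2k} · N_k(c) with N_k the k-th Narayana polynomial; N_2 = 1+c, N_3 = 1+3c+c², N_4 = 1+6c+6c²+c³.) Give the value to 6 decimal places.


E[X³] = σ⁶ (1 + 3c + c²) (third MP moment). With σ² = 5 (so σ⁶ = 125) and c = 13/39 = 0.333333: E[X³] = 125 · (1 + 3·0.333333 + (0.333333)²) = 125 · 2.111111.

So E[X^3] = 263.888889.


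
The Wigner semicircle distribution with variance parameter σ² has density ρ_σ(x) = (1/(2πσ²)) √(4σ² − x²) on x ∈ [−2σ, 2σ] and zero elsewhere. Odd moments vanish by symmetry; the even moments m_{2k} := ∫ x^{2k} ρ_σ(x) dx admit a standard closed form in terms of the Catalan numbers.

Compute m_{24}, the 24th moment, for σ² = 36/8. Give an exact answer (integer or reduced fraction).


By the scaled semicircle moment identity, m_{2k} = σ^{2k} · C_k with k = 12.
C_12 = (1/(k+1)) · C(2k, k) = (1/13) · C(24, 12) = (1/13) · 2704156 = 208012.
σ^{2k} = (σ²)^k = (36/8)^12 = 282429536481/4096.

Therefore m_{24} = σ^{24} · C_12 = (282429536481/4096) · 208012 = 14687183185621443/1024.


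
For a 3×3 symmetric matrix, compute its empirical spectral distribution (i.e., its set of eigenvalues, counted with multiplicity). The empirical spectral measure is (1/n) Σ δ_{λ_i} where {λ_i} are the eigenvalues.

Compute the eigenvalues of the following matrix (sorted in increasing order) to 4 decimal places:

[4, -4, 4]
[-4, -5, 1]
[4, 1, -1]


Since M is real symmetric, all three eigenvalues are real; they are the roots of det(λI − M) = λ³ − (tr M) λ² + s λ − det M, where s is the sum of the principal 2×2 minors.
tr M = 4 + (-5) + (-1) = -2.
s = (4·(-5) − (-4)²) + (4·(-1) − 4²) + ((-5)·(-1) − 1²) = -36 + (-20) + 4 = -52.
det M (expand along row 1) = 4·4 − (-4)·0 + 4·16 = 80.
Characteristic polynomial: λ³ + 2λ² − 52λ − 80 = 0.
Substitute λ = y + (tr M)/3 = y − 0.666667 to remove the quadratic term: y³ + p·y + q = 0 with p = s − (tr M)²/3 = -53.333333 and q = −2(tr M)³/27 + (tr M)·s/3 − det M = -44.740741.
Three real roots ⇒ use the trigonometric (Viète) form: r = 2√(−p/3) = 8.432740, φ = arccos(3q/(p·r)) = arccos(0.298440) = 1.267739 rad.
y_k = r·cos(φ/3 − 2πk/3) for k = 0, 1, 2 gives y = 7.690947, -0.850421, -6.840526.
λ_k = y_k − 0.666667 gives λ = 7.0243, -1.5171, -7.5072 (check: the sum is -2.0000 = tr M).

Eigenvalues sorted in increasing order: [-7.5072, -1.5171, 7.0243].


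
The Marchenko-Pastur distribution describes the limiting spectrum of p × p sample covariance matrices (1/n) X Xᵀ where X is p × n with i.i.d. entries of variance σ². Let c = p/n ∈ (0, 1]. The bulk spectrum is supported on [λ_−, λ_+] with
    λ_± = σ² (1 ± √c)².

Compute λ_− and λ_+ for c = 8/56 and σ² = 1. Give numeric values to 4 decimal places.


c = 8/56 = 0.142857; √c = 0.377964.
λ_− = σ² (1 − √c)² = 1 · (1 − 0.377964)² = 1 · (0.622036)² = 0.386928.
λ_+ = σ² (1 + √c)² = 1 · (1 + 0.377964)² = 1 · (1.377964)² = 1.898786.

Rounded to 4 decimal places: λ_− ≈ 0.3869, λ_+ ≈ 1.8988.


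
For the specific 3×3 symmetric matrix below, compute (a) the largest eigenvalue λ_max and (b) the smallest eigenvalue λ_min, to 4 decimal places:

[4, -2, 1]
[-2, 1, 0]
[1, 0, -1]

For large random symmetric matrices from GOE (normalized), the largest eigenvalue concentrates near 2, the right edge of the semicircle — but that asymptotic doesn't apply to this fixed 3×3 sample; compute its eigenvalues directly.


Since M is real symmetric, all three eigenvalues are real; they are the roots of det(λI − M) = λ³ − (tr M) λ² + s λ − det M, where s is the sum of the principal 2×2 minors.
tr M = 4 + 1 + (-1) = 4.
s = (4·1 − (-2)²) + (4·(-1) − 1²) + (1·(-1) − 0²) = 0 + (-5) + (-1) = -6.
det M (expand along row 1) = 4·(-1) − (-2)·2 + 1·(-1) = -1.
Characteristic polynomial: λ³ − 4λ² − 6λ + 1 = 0.
Substitute λ = y + (tr M)/3 = y + 1.333333 to remove the quadratic term: y³ + p·y + q = 0 with p = s − (tr M)²/3 = -11.333333 and q = −2(tr M)³/27 + (tr M)·s/3 − det M = -11.740741.
Three real roots ⇒ use the trigonometric (Viète) form: r = 2√(−p/3) = 3.887301, φ = arccos(3q/(p·r)) = arccos(0.799486) = 0.644357 rad.
y_k = r·cos(φ/3 − 2πk/3) for k = 0, 1, 2 gives y = 3.797979, -1.181460, -2.616519.
λ_k = y_k + 1.333333 gives λ = 5.1313, 0.1519, -1.2832 (check: the sum is 4.0000 = tr M).

Hence λ_max = 5.1313 and λ_min = -1.2832.


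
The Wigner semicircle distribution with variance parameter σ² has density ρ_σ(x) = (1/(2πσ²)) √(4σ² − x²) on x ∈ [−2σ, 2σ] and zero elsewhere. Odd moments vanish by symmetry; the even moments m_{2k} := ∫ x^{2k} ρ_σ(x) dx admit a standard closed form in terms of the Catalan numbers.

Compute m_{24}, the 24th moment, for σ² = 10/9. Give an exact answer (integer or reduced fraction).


By the scaled semicircle moment identity, m_{2k} = σ^{2k} · C_k with k = 12.
C_12 = (1/(k+1)) · C(2k, k) = (1/13) · C(24, 12) = (1/13) · 2704156 = 208012.
σ^{2k} = (σ²)^k = (10/9)^12 = 1000000000000/282429536481.

Therefore m_{24} = σ^{24} · C_12 = (1000000000000/282429536481) · 208012 = 208012000000000000/282429536481.


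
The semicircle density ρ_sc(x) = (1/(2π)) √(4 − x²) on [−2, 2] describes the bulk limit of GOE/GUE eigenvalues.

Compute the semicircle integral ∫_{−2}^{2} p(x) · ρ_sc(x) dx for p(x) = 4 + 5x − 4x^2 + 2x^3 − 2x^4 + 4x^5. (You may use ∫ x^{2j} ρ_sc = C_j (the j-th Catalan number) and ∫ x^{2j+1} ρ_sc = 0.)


Write p(x) = Σ a_i x^i, split into monomials and integrate each against ρ_sc separately.
Using ∫ x^{2j} ρ_sc = C_j = (1/(j+1)) C(2j, j) (Catalan numbers) and ∫ x^{2j+1} ρ_sc = 0 (odd monomials vanish by symmetry):
  i = 0 (even): a_0 · C_{0} = 4 · 1 = 4
  i = 1 (odd): ∫ x^1 ρ_sc = 0 (vanishes)
  i = 2 (even): a_2 · C_{1} = -4 · 1 = -4
  i = 3 (odd): ∫ x^3 ρ_sc = 0 (vanishes)
  i = 4 (even): a_4 · C_{2} = -2 · 2 = -4
  i = 5 (odd): ∫ x^5 ρ_sc = 0 (vanishes)

Summing the contributions: ∫_{−2}^{2} p(x) ρ_sc(x) dx = 4 + (-4) + (-4) = -4.


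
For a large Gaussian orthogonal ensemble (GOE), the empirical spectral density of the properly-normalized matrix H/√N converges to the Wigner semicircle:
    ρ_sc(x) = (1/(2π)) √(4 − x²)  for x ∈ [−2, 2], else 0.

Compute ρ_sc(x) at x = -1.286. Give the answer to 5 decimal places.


ρ_sc(x) = (1/(2π)) √(4 − x²). With x = -1.286:
  4 − x² = 4 − (-1.286)² = 4 − 1.653796 = 2.346204.
  √(4 − x²) = 1.531732.
  1/(2π) = 0.159155.
  ρ_sc(-1.286) = 0.159155 · 1.531732 = 0.243783.

Rounded to 5 decimal places: ρ_sc(-1.286) ≈ 0.24378.


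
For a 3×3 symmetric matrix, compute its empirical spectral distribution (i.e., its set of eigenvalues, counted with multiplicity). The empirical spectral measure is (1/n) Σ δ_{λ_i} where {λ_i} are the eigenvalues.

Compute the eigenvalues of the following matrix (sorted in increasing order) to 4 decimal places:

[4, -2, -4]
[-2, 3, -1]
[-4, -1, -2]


Since M is real symmetric, all three eigenvalues are real; they are the roots of det(λI − M) = λ³ − (tr M) λ² + s λ − det M, where s is the sum of the principal 2×2 minors.
tr M = 4 + 3 + (-2) = 5.
s = (4·3 − (-2)²) + (4·(-2) − (-4)²) + (3·(-2) − (-1)²) = 8 + (-24) + (-7) = -23.
det M (expand along row 1) = 4·(-7) − (-2)·0 + (-4)·14 = -84.
Characteristic polynomial: λ³ − 5λ² − 23λ + 84 = 0.
Substitute λ = y + (tr M)/3 = y + 1.666667 to remove the quadratic term: y³ + p·y + q = 0 with p = s − (tr M)²/3 = -31.333333 and q = −2(tr M)³/27 + (tr M)·s/3 − det M = 36.407407.
Three real roots ⇒ use the trigonometric (Viète) form: r = 2√(−p/3) = 6.463573, φ = arccos(3q/(p·r)) = arccos(-0.539302) = 2.140404 rad.
y_k = r·cos(φ/3 − 2πk/3) for k = 0, 1, 2 gives y = 4.887087, 1.219873, -6.106960.
λ_k = y_k + 1.666667 gives λ = 6.5538, 2.8865, -4.4403 (check: the sum is 5.0000 = tr M).

Eigenvalues sorted in increasing order: [-4.4403, 2.8865, 6.5538].


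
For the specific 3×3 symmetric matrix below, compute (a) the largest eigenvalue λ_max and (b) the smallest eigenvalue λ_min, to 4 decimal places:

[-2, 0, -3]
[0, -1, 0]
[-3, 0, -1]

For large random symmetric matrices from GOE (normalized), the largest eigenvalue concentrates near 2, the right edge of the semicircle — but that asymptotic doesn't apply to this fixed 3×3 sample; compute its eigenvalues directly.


Since M is real symmetric, all three eigenvalues are real; they are the roots of det(λI − M) = λ³ − (tr M) λ² + s λ − det M, where s is the sum of the principal 2×2 minors.
tr M = -2 + (-1) + (-1) = -4.
s = ((-2)·(-1) − 0²) + ((-2)·(-1) − (-3)²) + ((-1)·(-1) − 0²) = 2 + (-7) + 1 = -4.
det M (expand along row 1) = (-2)·1 − 0·0 + (-3)·(-3) = 7.
Characteristic polynomial: λ³ + 4λ² − 4λ − 7 = 0.
Substitute λ = y + (tr M)/3 = y − 1.333333 to remove the quadratic term: y³ + p·y + q = 0 with p = s − (tr M)²/3 = -9.333333 and q = −2(tr M)³/27 + (tr M)·s/3 − det M = 3.074074.
Three real roots ⇒ use the trigonometric (Viète) form: r = 2√(−p/3) = 3.527668, φ = arccos(3q/(p·r)) = arccos(-0.280099) = 1.854693 rad.
y_k = r·cos(φ/3 − 2πk/3) for k = 0, 1, 2 gives y = 2.874715, 0.333333, -3.208048.
λ_k = y_k − 1.333333 gives λ = 1.5414, -1.0000, -4.5414 (check: the sum is -4.0000 = tr M).

Hence λ_max = 1.5414 and λ_min = -4.5414.


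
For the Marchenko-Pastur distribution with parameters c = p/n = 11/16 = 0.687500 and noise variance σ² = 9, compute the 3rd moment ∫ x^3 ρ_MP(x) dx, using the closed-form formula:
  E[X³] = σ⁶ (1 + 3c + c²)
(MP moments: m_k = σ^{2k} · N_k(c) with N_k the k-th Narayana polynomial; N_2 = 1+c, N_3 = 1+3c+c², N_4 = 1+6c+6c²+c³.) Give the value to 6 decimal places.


E[X³] = σ⁶ (1 + 3c + c²) (third MP moment). With σ² = 9 (so σ⁶ = 729) and c = 11/16 = 0.687500: E[X³] = 729 · (1 + 3·0.687500 + (0.687500)²) = 729 · 3.535156.

So E[X^3] = 2577.128906.


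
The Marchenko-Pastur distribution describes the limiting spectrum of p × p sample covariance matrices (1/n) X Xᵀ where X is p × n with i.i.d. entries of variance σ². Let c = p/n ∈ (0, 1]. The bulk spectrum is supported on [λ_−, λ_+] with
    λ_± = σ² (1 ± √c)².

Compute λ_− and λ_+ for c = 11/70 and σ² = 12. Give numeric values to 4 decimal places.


c = 11/70 = 0.157143; √c = 0.396412.
λ_− = σ² (1 − √c)² = 12 · (1 − 0.396412)² = 12 · (0.603588)² = 4.371815.
λ_+ = σ² (1 + √c)² = 12 · (1 + 0.396412)² = 12 · (1.396412)² = 23.399614.

Rounded to 4 decimal places: λ_− ≈ 4.3718, λ_+ ≈ 23.3996.


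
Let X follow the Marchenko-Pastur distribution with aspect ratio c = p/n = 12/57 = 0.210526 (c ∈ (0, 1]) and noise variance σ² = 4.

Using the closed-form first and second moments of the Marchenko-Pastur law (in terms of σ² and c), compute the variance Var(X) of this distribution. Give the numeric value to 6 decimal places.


Recall the MP moments m_1 = E[X] = σ² and m_2 = E[X²] = σ⁴ (1 + c).
m_1 = E[X] = σ² = 4, so m_1² = 16.
m_2 = E[X²] = σ⁴ (1 + c) = 16 · (1 + 0.210526) = 16 · 1.210526 = 19.368421.
(Note m_2 − m_1² simplifies to c · σ⁴ = 0.210526 · 16.)

Var(X) = m_2 − m_1² = 19.368421 − 16 = 3.368421.


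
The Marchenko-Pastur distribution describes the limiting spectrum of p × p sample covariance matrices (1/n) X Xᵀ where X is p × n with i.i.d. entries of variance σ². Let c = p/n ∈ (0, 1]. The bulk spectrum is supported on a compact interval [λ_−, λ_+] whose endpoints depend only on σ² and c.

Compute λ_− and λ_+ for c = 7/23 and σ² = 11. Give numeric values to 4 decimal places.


c = 7/23 = 0.304348; √c = 0.551677.
λ_− = σ² (1 − √c)² = 11 · (1 − 0.551677)² = 11 · (0.448323)² = 2.210926.
λ_+ = σ² (1 + √c)² = 11 · (1 + 0.551677)² = 11 · (1.551677)² = 26.484726.

Rounded to 4 decimal places: λ_− ≈ 2.2109, λ_+ ≈ 26.4847.


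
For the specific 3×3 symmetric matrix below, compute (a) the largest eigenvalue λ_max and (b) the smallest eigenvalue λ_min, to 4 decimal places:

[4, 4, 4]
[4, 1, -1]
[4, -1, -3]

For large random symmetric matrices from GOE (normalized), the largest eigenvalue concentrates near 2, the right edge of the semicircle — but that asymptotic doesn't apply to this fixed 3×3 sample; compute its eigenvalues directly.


Since M is real symmetric, all three eigenvalues are real; they are the roots of det(λI − M) = λ³ − (tr M) λ² + s λ − det M, where s is the sum of the principal 2×2 minors.
tr M = 4 + 1 + (-3) = 2.
s = (4·1 − 4²) + (4·(-3) − 4²) + (1·(-3) − (-1)²) = -12 + (-28) + (-4) = -44.
det M (expand along row 1) = 4·(-4) − 4·(-8) + 4·(-8) = -16.
Characteristic polynomial: λ³ − 2λ² − 44λ + 16 = 0.
Substitute λ = y + (tr M)/3 = y + 0.666667 to remove the quadratic term: y³ + p·y + q = 0 with p = s − (tr M)²/3 = -45.333333 and q = −2(tr M)³/27 + (tr M)·s/3 − det M = -13.925926.
Three real roots ⇒ use the trigonometric (Viète) form: r = 2√(−p/3) = 7.774603, φ = arccos(3q/(p·r)) = arccos(0.118536) = 1.451981 rad.
y_k = r·cos(φ/3 − 2πk/3) for k = 0, 1, 2 gives y = 6.881640, -0.307833, -6.573807.
λ_k = y_k + 0.666667 gives λ = 7.5483, 0.3588, -5.9071 (check: the sum is 2.0000 = tr M).

Hence λ_max = 7.5483 and λ_min = -5.9071.


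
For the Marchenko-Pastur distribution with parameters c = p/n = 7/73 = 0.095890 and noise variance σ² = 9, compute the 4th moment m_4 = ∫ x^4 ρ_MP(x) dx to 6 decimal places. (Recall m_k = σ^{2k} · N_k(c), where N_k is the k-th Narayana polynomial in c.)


E[X⁴] = σ⁸ (1 + 6c + 6c² + c³) (fourth MP moment). With σ² = 9 (so σ⁸ = 6561) and c = 7/73 = 0.095890: E[X⁴] = 6561 · (1 + 6·0.095890 + 6·(0.095890)² + (0.095890)³) = 6561 · 1.631394.

So E[X^4] = 10703.576039.


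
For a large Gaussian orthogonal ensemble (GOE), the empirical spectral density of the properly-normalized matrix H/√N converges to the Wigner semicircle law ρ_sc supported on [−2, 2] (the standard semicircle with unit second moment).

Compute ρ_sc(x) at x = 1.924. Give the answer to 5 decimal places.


ρ_sc(x) = (1/(2π)) √(4 − x²). With x = 1.924:
  4 − x² = 4 − (1.924)² = 4 − 3.701776 = 0.298224.
  √(4 − x²) = 0.546099.
  1/(2π) = 0.159155.
  ρ_sc(1.924) = 0.159155 · 0.546099 = 0.086914.

Rounded to 5 decimal places: ρ_sc(1.924) ≈ 0.08691.


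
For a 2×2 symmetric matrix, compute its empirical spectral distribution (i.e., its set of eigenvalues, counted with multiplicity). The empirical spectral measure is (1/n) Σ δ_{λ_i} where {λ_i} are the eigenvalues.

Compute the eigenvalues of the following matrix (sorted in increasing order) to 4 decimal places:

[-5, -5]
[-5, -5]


Since M is real symmetric, both eigenvalues are real; they are the roots of det(λI − M) = λ² − (tr M) λ + det M.
tr M = -5 + (-5) = -10.
det M = (-5)·(-5) − (-5)² = 25 − 25 = 0.
Characteristic polynomial: λ² + 10λ = 0.
Discriminant Δ = (tr M)² − 4·det M = 100 − 0 = 100; √Δ = 10.000000.
λ = (tr M ± √Δ)/2 = (-10 ± 10.000000)/2, giving (tr M − √Δ)/2 = -10.0000 and (tr M + √Δ)/2 = 0.0000.

Eigenvalues sorted in increasing order: [-10.0000, 0.0000].


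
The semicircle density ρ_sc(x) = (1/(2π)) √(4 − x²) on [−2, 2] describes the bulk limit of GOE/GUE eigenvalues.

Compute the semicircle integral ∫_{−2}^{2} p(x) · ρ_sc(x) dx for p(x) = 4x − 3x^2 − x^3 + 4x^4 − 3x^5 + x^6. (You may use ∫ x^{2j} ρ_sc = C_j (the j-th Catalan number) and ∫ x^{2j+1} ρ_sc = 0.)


Write p(x) = Σ a_i x^i, split into monomials and integrate each against ρ_sc separately.
Using ∫ x^{2j} ρ_sc = C_j = (1/(j+1)) C(2j, j) (Catalan numbers) and ∫ x^{2j+1} ρ_sc = 0 (odd monomials vanish by symmetry):
  i = 1 (odd): ∫ x^1 ρ_sc = 0 (vanishes)
  i = 2 (even): a_2 · C_{1} = -3 · 1 = -3
  i = 3 (odd): ∫ x^3 ρ_sc = 0 (vanishes)
  i = 4 (even): a_4 · C_{2} = 4 · 2 = 8
  i = 5 (odd): ∫ x^5 ρ_sc = 0 (vanishes)
  i = 6 (even): a_6 · C_{3} = 1 · 5 = 5

Summing the contributions: ∫_{−2}^{2} p(x) ρ_sc(x) dx = (-3) + 8 + 5 = 10.


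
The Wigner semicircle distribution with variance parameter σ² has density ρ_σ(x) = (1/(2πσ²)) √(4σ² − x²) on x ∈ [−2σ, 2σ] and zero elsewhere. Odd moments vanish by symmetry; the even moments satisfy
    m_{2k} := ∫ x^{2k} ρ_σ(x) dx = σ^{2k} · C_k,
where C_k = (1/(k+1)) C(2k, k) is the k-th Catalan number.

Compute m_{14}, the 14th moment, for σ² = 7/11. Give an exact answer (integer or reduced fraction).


By the scaled semicircle moment identity, m_{2k} = σ^{2k} · C_k with k = 7.
C_7 = (1/(k+1)) · C(2k, k) = (1/8) · C(14, 7) = (1/8) · 3432 = 429.
σ^{2k} = (σ²)^k = (7/11)^7 = 823543/19487171.

Therefore m_{14} = σ^{14} · C_7 = (823543/19487171) · 429 = 32118177/1771561.


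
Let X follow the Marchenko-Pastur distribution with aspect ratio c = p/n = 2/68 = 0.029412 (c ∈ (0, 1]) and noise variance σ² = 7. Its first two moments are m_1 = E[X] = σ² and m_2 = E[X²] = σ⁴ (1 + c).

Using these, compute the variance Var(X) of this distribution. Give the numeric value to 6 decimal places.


m_1 = E[X] = σ² = 7, so m_1² = 49.
m_2 = E[X²] = σ⁴ (1 + c) = 49 · (1 + 0.029412) = 49 · 1.029412 = 50.441176.
(Note m_2 − m_1² simplifies to c · σ⁴ = 0.029412 · 49.)

Var(X) = m_2 − m_1² = 50.441176 − 49 = 1.441176.


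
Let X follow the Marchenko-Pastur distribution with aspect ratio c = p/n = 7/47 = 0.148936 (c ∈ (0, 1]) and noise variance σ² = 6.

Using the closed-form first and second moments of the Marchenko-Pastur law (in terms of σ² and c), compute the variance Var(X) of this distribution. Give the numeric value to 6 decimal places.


Recall the MP moments m_1 = E[X] = σ² and m_2 = E[X²] = σ⁴ (1 + c).
m_1 = E[X] = σ² = 6, so m_1² = 36.
m_2 = E[X²] = σ⁴ (1 + c) = 36 · (1 + 0.148936) = 36 · 1.148936 = 41.361702.
(Note m_2 − m_1² simplifies to c · σ⁴ = 0.148936 · 36.)

Var(X) = m_2 − m_1² = 41.361702 − 36 = 5.361702.


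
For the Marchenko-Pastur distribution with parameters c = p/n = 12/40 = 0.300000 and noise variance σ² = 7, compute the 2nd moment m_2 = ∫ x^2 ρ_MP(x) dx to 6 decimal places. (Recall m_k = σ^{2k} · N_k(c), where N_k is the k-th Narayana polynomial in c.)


E[X²] = σ⁴ (1 + c) (second MP moment). With σ² = 7 (so σ⁴ = 49) and c = 12/40 = 0.300000: E[X²] = 49 · (1 + 0.300000) = 49 · 1.300000.

So E[X^2] = 63.700000.


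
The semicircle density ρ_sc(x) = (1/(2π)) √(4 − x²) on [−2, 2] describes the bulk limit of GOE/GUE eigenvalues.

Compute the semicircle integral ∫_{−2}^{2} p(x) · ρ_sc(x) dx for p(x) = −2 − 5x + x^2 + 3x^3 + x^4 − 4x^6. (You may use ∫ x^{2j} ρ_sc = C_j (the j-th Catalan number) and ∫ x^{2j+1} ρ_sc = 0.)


Write p(x) = Σ a_i x^i, split into monomials and integrate each against ρ_sc separately.
Using ∫ x^{2j} ρ_sc = C_j = (1/(j+1)) C(2j, j) (Catalan numbers) and ∫ x^{2j+1} ρ_sc = 0 (odd monomials vanish by symmetry):
  i = 0 (even): a_0 · C_{0} = -2 · 1 = -2
  i = 1 (odd): ∫ x^1 ρ_sc = 0 (vanishes)
  i = 2 (even): a_2 · C_{1} = 1 · 1 = 1
  i = 3 (odd): ∫ x^3 ρ_sc = 0 (vanishes)
  i = 4 (even): a_4 · C_{2} = 1 · 2 = 2
  i = 6 (even): a_6 · C_{3} = -4 · 5 = -20

Summing the contributions: ∫_{−2}^{2} p(x) ρ_sc(x) dx = (-2) + 1 + 2 + (-20) = -19.


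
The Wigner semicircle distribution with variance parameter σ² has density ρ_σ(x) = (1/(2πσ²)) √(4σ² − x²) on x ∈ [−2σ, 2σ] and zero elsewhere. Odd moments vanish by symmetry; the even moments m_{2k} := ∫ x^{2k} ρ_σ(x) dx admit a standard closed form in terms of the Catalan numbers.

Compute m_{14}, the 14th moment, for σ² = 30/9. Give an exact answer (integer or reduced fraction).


By the scaled semicircle moment identity, m_{2k} = σ^{2k} · C_k with k = 7.
C_7 = (1/(k+1)) · C(2k, k) = (1/8) · C(14, 7) = (1/8) · 3432 = 429.
σ^{2k} = (σ²)^k = (30/9)^7 = 10000000/2187.

Therefore m_{14} = σ^{14} · C_7 = (10000000/2187) · 429 = 1430000000/729.


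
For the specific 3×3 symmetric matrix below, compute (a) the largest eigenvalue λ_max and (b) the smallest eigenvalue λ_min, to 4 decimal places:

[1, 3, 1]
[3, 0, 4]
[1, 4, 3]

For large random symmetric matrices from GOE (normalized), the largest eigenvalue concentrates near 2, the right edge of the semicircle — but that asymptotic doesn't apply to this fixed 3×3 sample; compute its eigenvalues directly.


Since M is real symmetric, all three eigenvalues are real; they are the roots of det(λI − M) = λ³ − (tr M) λ² + s λ − det M, where s is the sum of the principal 2×2 minors.
tr M = 1 + 0 + 3 = 4.
s = (1·0 − 3²) + (1·3 − 1²) + (0·3 − 4²) = -9 + 2 + (-16) = -23.
det M (expand along row 1) = 1·(-16) − 3·5 + 1·12 = -19.
Characteristic polynomial: λ³ − 4λ² − 23λ + 19 = 0.
Substitute λ = y + (tr M)/3 = y + 1.333333 to remove the quadratic term: y³ + p·y + q = 0 with p = s − (tr M)²/3 = -28.333333 and q = −2(tr M)³/27 + (tr M)·s/3 − det M = -16.407407.
Three real roots ⇒ use the trigonometric (Viète) form: r = 2√(−p/3) = 6.146363, φ = arccos(3q/(p·r)) = arccos(0.282648) = 1.284243 rad.
y_k = r·cos(φ/3 − 2πk/3) for k = 0, 1, 2 gives y = 5.591740, -0.586194, -5.005546.
λ_k = y_k + 1.333333 gives λ = 6.9251, 0.7471, -3.6722 (check: the sum is 4.0000 = tr M).

Hence λ_max = 6.9251 and λ_min = -3.6722.


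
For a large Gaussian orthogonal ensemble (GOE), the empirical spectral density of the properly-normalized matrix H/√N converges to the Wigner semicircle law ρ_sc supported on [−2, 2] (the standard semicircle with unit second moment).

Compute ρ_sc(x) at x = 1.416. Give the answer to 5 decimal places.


ρ_sc(x) = (1/(2π)) √(4 − x²). With x = 1.416:
  4 − x² = 4 − (1.416)² = 4 − 2.005056 = 1.994944.
  √(4 − x²) = 1.412425.
  1/(2π) = 0.159155.
  ρ_sc(1.416) = 0.159155 · 1.412425 = 0.224794.

Rounded to 5 decimal places: ρ_sc(1.416) ≈ 0.22479.


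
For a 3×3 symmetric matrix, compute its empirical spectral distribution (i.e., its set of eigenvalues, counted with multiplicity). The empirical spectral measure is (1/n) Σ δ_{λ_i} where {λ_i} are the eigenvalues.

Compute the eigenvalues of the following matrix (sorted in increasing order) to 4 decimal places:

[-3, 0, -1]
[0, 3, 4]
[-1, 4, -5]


Since M is real symmetric, all three eigenvalues are real; they are the roots of det(λI − M) = λ³ − (tr M) λ² + s λ − det M, where s is the sum of the principal 2×2 minors.
tr M = -3 + 3 + (-5) = -5.
s = ((-3)·3 − 0²) + ((-3)·(-5) − (-1)²) + (3·(-5) − 4²) = -9 + 14 + (-31) = -26.
det M (expand along row 1) = (-3)·(-31) − 0·4 + (-1)·3 = 90.
Characteristic polynomial: λ³ + 5λ² − 26λ − 90 = 0.
Substitute λ = y + (tr M)/3 = y − 1.666667 to remove the quadratic term: y³ + p·y + q = 0 with p = s − (tr M)²/3 = -34.333333 and q = −2(tr M)³/27 + (tr M)·s/3 − det M = -37.407407.
Three real roots ⇒ use the trigonometric (Viète) form: r = 2√(−p/3) = 6.765928, φ = arccos(3q/(p·r)) = arccos(0.483098) = 1.066606 rad.
y_k = r·cos(φ/3 − 2πk/3) for k = 0, 1, 2 gives y = 6.342788, -1.131759, -5.211029.
λ_k = y_k − 1.666667 gives λ = 4.6761, -2.7984, -6.8777 (check: the sum is -5.0000 = tr M).

Eigenvalues sorted in increasing order: [-6.8777, -2.7984, 4.6761].


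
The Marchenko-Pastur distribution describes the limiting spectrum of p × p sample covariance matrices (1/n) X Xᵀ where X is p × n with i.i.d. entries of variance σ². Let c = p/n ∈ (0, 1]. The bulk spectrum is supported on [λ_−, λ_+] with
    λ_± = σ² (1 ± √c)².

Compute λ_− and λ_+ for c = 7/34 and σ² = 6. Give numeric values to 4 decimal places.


c = 7/34 = 0.205882; √c = 0.453743.
λ_− = σ² (1 − √c)² = 6 · (1 − 0.453743)² = 6 · (0.546257)² = 1.790383.
λ_+ = σ² (1 + √c)² = 6 · (1 + 0.453743)² = 6 · (1.453743)² = 12.680205.

Rounded to 4 decimal places: λ_− ≈ 1.7904, λ_+ ≈ 12.6802.


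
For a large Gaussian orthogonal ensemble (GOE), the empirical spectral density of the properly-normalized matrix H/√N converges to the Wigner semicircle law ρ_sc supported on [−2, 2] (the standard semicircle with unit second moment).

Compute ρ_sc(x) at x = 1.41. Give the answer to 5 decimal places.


ρ_sc(x) = (1/(2π)) √(4 − x²). With x = 1.41:
  4 − x² = 4 − (1.41)² = 4 − 1.988100 = 2.011900.
  √(4 − x²) = 1.418415.
  1/(2π) = 0.159155.
  ρ_sc(1.41) = 0.159155 · 1.418415 = 0.225748.

Rounded to 5 decimal places: ρ_sc(1.41) ≈ 0.22575.


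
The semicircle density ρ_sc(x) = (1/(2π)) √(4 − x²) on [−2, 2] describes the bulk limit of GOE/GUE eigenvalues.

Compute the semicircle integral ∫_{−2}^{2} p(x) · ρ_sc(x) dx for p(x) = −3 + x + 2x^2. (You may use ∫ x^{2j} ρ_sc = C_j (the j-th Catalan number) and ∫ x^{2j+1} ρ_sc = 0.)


Write p(x) = Σ a_i x^i, split into monomials and integrate each against ρ_sc separately.
Using ∫ x^{2j} ρ_sc = C_j = (1/(j+1)) C(2j, j) (Catalan numbers) and ∫ x^{2j+1} ρ_sc = 0 (odd monomials vanish by symmetry):
  i = 0 (even): a_0 · C_{0} = -3 · 1 = -3
  i = 1 (odd): ∫ x^1 ρ_sc = 0 (vanishes)
  i = 2 (even): a_2 · C_{1} = 2 · 1 = 2

Summing the contributions: ∫_{−2}^{2} p(x) ρ_sc(x) dx = (-3) + 2 = -1.


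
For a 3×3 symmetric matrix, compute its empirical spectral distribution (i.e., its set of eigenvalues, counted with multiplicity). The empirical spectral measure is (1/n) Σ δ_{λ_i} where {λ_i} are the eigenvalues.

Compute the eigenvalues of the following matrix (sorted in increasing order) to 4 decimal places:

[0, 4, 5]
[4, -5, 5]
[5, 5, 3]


Since M is real symmetric, all three eigenvalues are real; they are the roots of det(λI − M) = λ³ − (tr M) λ² + s λ − det M, where s is the sum of the principal 2×2 minors.
tr M = 0 + (-5) + 3 = -2.
s = (0·(-5) − 4²) + (0·3 − 5²) + ((-5)·3 − 5²) = -16 + (-25) + (-40) = -81.
det M (expand along row 1) = 0·(-40) − 4·(-13) + 5·45 = 277.
Characteristic polynomial: λ³ + 2λ² − 81λ − 277 = 0.
Substitute λ = y + (tr M)/3 = y − 0.666667 to remove the quadratic term: y³ + p·y + q = 0 with p = s − (tr M)²/3 = -82.333333 and q = −2(tr M)³/27 + (tr M)·s/3 − det M = -222.407407.
Three real roots ⇒ use the trigonometric (Viète) form: r = 2√(−p/3) = 10.477489, φ = arccos(3q/(p·r)) = arccos(0.773460) = 0.686515 rad.
y_k = r·cos(φ/3 − 2πk/3) for k = 0, 1, 2 gives y = 10.204347, -3.043821, -7.160526.
λ_k = y_k − 0.666667 gives λ = 9.5377, -3.7105, -7.8272 (check: the sum is -2.0000 = tr M).

Eigenvalues sorted in increasing order: [-7.8272, -3.7105, 9.5377].


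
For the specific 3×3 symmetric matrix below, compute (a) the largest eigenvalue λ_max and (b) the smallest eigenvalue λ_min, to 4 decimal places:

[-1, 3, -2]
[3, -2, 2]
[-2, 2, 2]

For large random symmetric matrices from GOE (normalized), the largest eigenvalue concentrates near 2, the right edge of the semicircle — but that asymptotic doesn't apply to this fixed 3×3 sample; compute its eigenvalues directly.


Since M is real symmetric, all three eigenvalues are real; they are the roots of det(λI − M) = λ³ − (tr M) λ² + s λ − det M, where s is the sum of the principal 2×2 minors.
tr M = -1 + (-2) + 2 = -1.
s = ((-1)·(-2) − 3²) + ((-1)·2 − (-2)²) + ((-2)·2 − 2²) = -7 + (-6) + (-8) = -21.
det M (expand along row 1) = (-1)·(-8) − 3·10 + (-2)·2 = -26.
Characteristic polynomial: λ³ + λ² − 21λ + 26 = 0.
Substitute λ = y + (tr M)/3 = y − 0.333333 to remove the quadratic term: y³ + p·y + q = 0 with p = s − (tr M)²/3 = -21.333333 and q = −2(tr M)³/27 + (tr M)·s/3 − det M = 33.074074.
Three real roots ⇒ use the trigonometric (Viète) form: r = 2√(−p/3) = 5.333333, φ = arccos(3q/(p·r)) = arccos(-0.872070) = 2.630213 rad.
y_k = r·cos(φ/3 − 2πk/3) for k = 0, 1, 2 gives y = 3.411531, 1.844506, -5.256037.
λ_k = y_k − 0.333333 gives λ = 3.0782, 1.5112, -5.5894 (check: the sum is -1.0000 = tr M).

Hence λ_max = 3.0782 and λ_min = -5.5894.


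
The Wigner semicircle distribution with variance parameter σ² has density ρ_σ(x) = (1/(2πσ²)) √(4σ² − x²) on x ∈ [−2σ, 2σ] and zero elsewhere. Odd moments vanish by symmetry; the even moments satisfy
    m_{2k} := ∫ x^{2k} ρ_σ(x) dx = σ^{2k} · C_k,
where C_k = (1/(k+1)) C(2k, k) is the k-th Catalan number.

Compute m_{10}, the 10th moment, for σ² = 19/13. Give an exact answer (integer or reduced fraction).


By the scaled semicircle moment identity, m_{2k} = σ^{2k} · C_k with k = 5.
C_5 = (1/(k+1)) · C(2k, k) = (1/6) · C(10, 5) = (1/6) · 252 = 42.
σ^{2k} = (σ²)^k = (19/13)^5 = 2476099/371293.

Therefore m_{10} = σ^{10} · C_5 = (2476099/371293) · 42 = 103996158/371293.


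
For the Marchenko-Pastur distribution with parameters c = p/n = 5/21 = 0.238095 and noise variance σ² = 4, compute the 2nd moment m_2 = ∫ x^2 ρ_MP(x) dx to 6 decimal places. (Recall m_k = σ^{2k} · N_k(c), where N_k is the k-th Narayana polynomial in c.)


E[X²] = σ⁴ (1 + c) (second MP moment). With σ² = 4 (so σ⁴ = 16) and c = 5/21 = 0.238095: E[X²] = 16 · (1 + 0.238095) = 16 · 1.238095.

So E[X^2] = 19.809524.


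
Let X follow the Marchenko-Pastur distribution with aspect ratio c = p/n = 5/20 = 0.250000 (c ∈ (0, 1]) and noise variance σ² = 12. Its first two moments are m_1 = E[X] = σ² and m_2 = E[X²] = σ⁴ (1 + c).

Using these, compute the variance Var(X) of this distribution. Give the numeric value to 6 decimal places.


m_1 = E[X] = σ² = 12, so m_1² = 144.
m_2 = E[X²] = σ⁴ (1 + c) = 144 · (1 + 0.250000) = 144 · 1.250000 = 180.000000.
(Note m_2 − m_1² simplifies to c · σ⁴ = 0.250000 · 144.)

Var(X) = m_2 − m_1² = 180.000000 − 144 = 36.000000.


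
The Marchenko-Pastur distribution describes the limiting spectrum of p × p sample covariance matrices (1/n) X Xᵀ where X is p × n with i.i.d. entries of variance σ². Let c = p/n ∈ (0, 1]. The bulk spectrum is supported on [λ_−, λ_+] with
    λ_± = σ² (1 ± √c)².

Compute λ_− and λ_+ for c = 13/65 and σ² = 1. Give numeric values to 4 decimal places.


c = 13/65 = 0.200000; √c = 0.447214.
λ_− = σ² (1 − √c)² = 1 · (1 − 0.447214)² = 1 · (0.552786)² = 0.305573.
λ_+ = σ² (1 + √c)² = 1 · (1 + 0.447214)² = 1 · (1.447214)² = 2.094427.

Rounded to 4 decimal places: λ_− ≈ 0.3056, λ_+ ≈ 2.0944.


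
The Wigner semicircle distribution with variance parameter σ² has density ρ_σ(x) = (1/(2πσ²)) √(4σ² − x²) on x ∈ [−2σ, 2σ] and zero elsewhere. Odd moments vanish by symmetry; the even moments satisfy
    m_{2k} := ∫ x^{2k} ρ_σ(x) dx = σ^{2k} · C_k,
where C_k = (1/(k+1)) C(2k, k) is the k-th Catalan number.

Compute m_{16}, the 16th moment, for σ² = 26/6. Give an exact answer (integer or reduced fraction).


By the scaled semicircle moment identity, m_{2k} = σ^{2k} · C_k with k = 8.
C_8 = (1/(k+1)) · C(2k, k) = (1/9) · C(16, 8) = (1/9) · 12870 = 1430.
σ^{2k} = (σ²)^k = (26/6)^8 = 815730721/6561.

Therefore m_{16} = σ^{16} · C_8 = (815730721/6561) · 1430 = 1166494931030/6561.


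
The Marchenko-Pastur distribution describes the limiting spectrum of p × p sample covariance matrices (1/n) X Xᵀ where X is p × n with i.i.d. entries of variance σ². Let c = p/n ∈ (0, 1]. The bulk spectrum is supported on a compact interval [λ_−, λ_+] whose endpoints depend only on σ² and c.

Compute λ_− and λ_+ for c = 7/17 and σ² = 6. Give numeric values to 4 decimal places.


c = 7/17 = 0.411765; √c = 0.641689.
λ_− = σ² (1 − √c)² = 6 · (1 − 0.641689)² = 6 · (0.358311)² = 0.770321.
λ_+ = σ² (1 + √c)² = 6 · (1 + 0.641689)² = 6 · (1.641689)² = 16.170856.

Rounded to 4 decimal places: λ_− ≈ 0.7703, λ_+ ≈ 16.1709.


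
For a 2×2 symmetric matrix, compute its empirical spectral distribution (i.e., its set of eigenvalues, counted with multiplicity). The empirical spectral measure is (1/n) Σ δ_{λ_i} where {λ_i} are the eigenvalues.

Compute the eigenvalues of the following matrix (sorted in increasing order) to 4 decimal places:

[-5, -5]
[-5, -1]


Since M is real symmetric, both eigenvalues are real; they are the roots of det(λI − M) = λ² − (tr M) λ + det M.
tr M = -5 + (-1) = -6.
det M = (-5)·(-1) − (-5)² = 5 − 25 = -20.
Characteristic polynomial: λ² + 6λ − 20 = 0.
Discriminant Δ = (tr M)² − 4·det M = 36 − (-80) = 116; √Δ = 10.770330.
λ = (tr M ± √Δ)/2 = (-6 ± 10.770330)/2, giving (tr M − √Δ)/2 = -8.3852 and (tr M + √Δ)/2 = 2.3852.

Eigenvalues sorted in increasing order: [-8.3852, 2.3852].


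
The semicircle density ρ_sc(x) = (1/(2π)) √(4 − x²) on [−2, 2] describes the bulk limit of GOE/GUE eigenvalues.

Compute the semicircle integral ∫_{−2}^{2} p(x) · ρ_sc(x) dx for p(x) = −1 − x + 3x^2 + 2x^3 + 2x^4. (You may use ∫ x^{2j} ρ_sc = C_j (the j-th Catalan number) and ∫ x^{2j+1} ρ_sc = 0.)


Write p(x) = Σ a_i x^i, split into monomials and integrate each against ρ_sc separately.
Using ∫ x^{2j} ρ_sc = C_j = (1/(j+1)) C(2j, j) (Catalan numbers) and ∫ x^{2j+1} ρ_sc = 0 (odd monomials vanish by symmetry):
  i = 0 (even): a_0 · C_{0} = -1 · 1 = -1
  i = 1 (odd): ∫ x^1 ρ_sc = 0 (vanishes)
  i = 2 (even): a_2 · C_{1} = 3 · 1 = 3
  i = 3 (odd): ∫ x^3 ρ_sc = 0 (vanishes)
  i = 4 (even): a_4 · C_{2} = 2 · 2 = 4

Summing the contributions: ∫_{−2}^{2} p(x) ρ_sc(x) dx = (-1) + 3 + 4 = 6.


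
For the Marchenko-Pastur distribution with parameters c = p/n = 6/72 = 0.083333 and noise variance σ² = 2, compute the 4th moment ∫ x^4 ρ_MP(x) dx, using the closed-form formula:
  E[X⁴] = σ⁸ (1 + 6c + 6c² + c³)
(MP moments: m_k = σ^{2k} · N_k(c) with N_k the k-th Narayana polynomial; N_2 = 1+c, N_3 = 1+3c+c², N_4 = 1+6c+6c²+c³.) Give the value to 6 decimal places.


E[X⁴] = σ⁸ (1 + 6c + 6c² + c³) (fourth MP moment). With σ² = 2 (so σ⁸ = 16) and c = 6/72 = 0.083333: E[X⁴] = 16 · (1 + 6·0.083333 + 6·(0.083333)² + (0.083333)³) = 16 · 1.542245.

So E[X^4] = 24.675926.


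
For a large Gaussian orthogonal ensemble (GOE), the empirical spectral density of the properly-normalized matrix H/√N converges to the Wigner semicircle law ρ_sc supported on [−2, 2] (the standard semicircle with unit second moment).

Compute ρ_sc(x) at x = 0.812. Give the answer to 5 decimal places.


ρ_sc(x) = (1/(2π)) √(4 − x²). With x = 0.812:
  4 − x² = 4 − (0.812)² = 4 − 0.659344 = 3.340656.
  √(4 − x²) = 1.827746.
  1/(2π) = 0.159155.
  ρ_sc(0.812) = 0.159155 · 1.827746 = 0.290895.

Rounded to 5 decimal places: ρ_sc(0.812) ≈ 0.29089.


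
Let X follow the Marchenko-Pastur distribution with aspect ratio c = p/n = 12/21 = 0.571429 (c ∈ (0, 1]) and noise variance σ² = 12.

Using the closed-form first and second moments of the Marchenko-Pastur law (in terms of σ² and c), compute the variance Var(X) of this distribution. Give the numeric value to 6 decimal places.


Recall the MP moments m_1 = E[X] = σ² and m_2 = E[X²] = σ⁴ (1 + c).
m_1 = E[X] = σ² = 12, so m_1² = 144.
m_2 = E[X²] = σ⁴ (1 + c) = 144 · (1 + 0.571429) = 144 · 1.571429 = 226.285714.
(Note m_2 − m_1² simplifies to c · σ⁴ = 0.571429 · 144.)

Var(X) = m_2 − m_1² = 226.285714 − 144 = 82.285714.


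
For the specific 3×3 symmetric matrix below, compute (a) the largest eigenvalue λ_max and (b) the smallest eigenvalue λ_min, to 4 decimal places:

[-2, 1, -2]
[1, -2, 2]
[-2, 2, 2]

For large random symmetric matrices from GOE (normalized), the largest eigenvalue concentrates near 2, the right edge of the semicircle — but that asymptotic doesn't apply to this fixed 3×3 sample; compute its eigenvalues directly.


Since M is real symmetric, all three eigenvalues are real; they are the roots of det(λI − M) = λ³ − (tr M) λ² + s λ − det M, where s is the sum of the principal 2×2 minors.
tr M = -2 + (-2) + 2 = -2.
s = ((-2)·(-2) − 1²) + ((-2)·2 − (-2)²) + ((-2)·2 − 2²) = 3 + (-8) + (-8) = -13.
det M (expand along row 1) = (-2)·(-8) − 1·6 + (-2)·(-2) = 14.
Characteristic polynomial: λ³ + 2λ² − 13λ − 14 = 0.
Substitute λ = y + (tr M)/3 = y − 0.666667 to remove the quadratic term: y³ + p·y + q = 0 with p = s − (tr M)²/3 = -14.333333 and q = −2(tr M)³/27 + (tr M)·s/3 − det M = -4.740741.
Three real roots ⇒ use the trigonometric (Viète) form: r = 2√(−p/3) = 4.371626, φ = arccos(3q/(p·r)) = arccos(0.226975) = 1.341826 rad.
y_k = r·cos(φ/3 − 2πk/3) for k = 0, 1, 2 gives y = 3.941584, -0.333333, -3.608251.
λ_k = y_k − 0.666667 gives λ = 3.2749, -1.0000, -4.2749 (check: the sum is -2.0000 = tr M).

Hence λ_max = 3.2749 and λ_min = -4.2749.
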